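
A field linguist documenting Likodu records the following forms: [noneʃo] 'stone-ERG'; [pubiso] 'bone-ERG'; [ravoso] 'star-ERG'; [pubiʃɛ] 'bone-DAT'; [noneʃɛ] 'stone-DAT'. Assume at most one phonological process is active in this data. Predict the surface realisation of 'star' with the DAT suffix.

[ravoʃɛ]

In [pubiʃɛ] and [pubiso] the final segment of 'bone' alternates: [ʃ] ~ [s].
But 'stone' keeps [ʃ] in both environments ([noneʃɛ], [noneʃo]), so there is no rule changing /ʃ/ to [s] before the ERG suffix.
The underlying segment must be /s/; /s/ becomes palato-alveolar [ʃ] before a front vowel, yielding [ʃ] there.
The one attested form of 'star', [ravoso], shows underlying /ravos/. Applying the same rule before a front vowel gives [ravoʃɛ].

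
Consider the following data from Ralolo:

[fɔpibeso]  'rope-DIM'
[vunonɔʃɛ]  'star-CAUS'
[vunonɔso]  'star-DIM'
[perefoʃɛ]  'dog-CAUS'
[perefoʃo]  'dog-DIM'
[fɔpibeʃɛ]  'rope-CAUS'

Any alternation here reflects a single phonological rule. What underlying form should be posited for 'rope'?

/fɔpibes/

In [fɔpibeʃɛ] and [fɔpibeso] the final segment of 'rope' alternates: [ʃ] ~ [s].
If /ʃ/ were underlying and a rule turned it into [s] before the DIM suffix, 'dog' would also alternate; but it has [ʃ] in both [perefoʃɛ] and [perefoʃo].
Therefore /s/ is basic and [ʃ] is derived by palatalization before a front vowel (/s/ becomes palato-alveolar [ʃ] before a front vowel).
So 'rope' = /fɔpibes/.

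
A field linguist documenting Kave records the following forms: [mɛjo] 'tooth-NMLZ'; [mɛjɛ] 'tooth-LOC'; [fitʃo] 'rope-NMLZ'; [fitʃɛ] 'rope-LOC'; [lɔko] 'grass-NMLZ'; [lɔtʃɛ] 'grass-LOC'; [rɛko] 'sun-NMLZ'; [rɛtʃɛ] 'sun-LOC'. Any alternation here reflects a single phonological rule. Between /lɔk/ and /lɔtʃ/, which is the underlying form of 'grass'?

'grass' shows [k] ~ [tʃ] at the end of the stem ([lɔko] vs [lɔtʃɛ]).
The stem 'rope' ([fitʃo], [fitʃɛ]) shows [tʃ] unchanged in both environments, so [tʃ] cannot be basic with [k] derived before the NMLZ suffix.
Therefore /k/ is basic and [tʃ] is derived by palatalization before a front vowel (/k/ becomes palato-alveolar [tʃ] before a front vowel).

/lɔk/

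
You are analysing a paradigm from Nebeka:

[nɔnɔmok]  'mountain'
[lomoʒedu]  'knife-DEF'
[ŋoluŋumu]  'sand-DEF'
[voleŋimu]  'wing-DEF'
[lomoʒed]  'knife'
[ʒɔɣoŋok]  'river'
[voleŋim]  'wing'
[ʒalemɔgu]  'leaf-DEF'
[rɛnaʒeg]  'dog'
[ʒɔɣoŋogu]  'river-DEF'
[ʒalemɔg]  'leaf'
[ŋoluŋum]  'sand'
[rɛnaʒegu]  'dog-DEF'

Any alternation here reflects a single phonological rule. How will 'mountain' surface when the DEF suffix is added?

The root 'river' surfaces as [ʒɔɣoŋogu] and [ʒɔɣoŋok], with a stem-final [g] ~ [k] alternation.
If /g/ were underlying and a rule turned it into [k] in isolation, 'dog' would also alternate; but it has [g] in both [rɛnaʒegu] and [rɛnaʒeg].
The alternation reflects intervocalic voicing: voiceless stops become voiced between vowels. /k/ is underlying.
From [nɔnɔmok] the stem 'mountain' is /nɔnɔmok/; between vowels this yields [nɔnɔmogu].

[nɔnɔmogu]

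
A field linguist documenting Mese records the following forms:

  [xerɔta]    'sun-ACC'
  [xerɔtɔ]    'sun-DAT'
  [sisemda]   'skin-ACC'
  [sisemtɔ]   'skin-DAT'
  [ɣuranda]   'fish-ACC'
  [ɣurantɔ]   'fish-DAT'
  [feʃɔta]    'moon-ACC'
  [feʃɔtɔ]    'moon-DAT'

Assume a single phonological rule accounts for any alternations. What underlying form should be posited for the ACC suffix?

/-da/

The ACC suffix surfaces as [-da] and [-ta], depending on the final segment of the stem.
By contrast the DAT suffix keeps its initial [t] throughout — that segment must be underlying.
The ACC suffix is therefore /-da/ underlyingly, with post-vocalic devoicing: voiced stops become voiceless after a vowel.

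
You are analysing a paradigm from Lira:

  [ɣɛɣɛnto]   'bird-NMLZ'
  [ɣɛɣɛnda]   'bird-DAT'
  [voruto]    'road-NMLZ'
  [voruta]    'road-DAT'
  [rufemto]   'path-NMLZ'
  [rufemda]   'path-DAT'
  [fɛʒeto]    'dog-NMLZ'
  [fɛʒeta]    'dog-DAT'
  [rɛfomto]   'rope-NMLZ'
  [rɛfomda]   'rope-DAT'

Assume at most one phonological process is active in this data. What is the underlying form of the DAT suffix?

The DAT suffix surfaces as [-da] and [-ta], depending on the final segment of the stem.
The NMLZ suffix, which begins with [t], is invariant after every stem; so [t] is not altered by any rule here.
So the underlying form is /-da/, and voiced stops become voiceless after a vowel.

/-da/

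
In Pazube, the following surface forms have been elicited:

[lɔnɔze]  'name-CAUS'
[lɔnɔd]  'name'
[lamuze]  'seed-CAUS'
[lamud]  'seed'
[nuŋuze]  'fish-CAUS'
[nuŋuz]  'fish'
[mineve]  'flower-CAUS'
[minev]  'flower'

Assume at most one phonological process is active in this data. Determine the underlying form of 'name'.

'name' shows [z] ~ [d] at the end of the stem ([lɔnɔze] vs [lɔnɔd]).
Compare 'fish', with invariant [z] in [nuŋuze] and [nuŋuz]: an analysis with underlying /z/ and a rule producing [d] in isolation would wrongly predict alternation here too.
The underlying segment must be /d/; voiced stops become fricatives between vowels, yielding [z] there.

/lɔnɔd/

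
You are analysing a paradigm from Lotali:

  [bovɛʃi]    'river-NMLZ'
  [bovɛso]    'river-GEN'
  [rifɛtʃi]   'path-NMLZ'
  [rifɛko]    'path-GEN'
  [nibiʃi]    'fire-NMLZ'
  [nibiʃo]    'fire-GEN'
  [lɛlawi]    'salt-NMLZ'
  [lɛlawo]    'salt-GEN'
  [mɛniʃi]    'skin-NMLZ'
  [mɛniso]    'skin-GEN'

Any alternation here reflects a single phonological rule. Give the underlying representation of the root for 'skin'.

/mɛnis/

In [mɛniʃi] and [mɛniso] the final segment of 'skin' alternates: [ʃ] ~ [s].
The stem 'fire' ([nibiʃi], [nibiʃo]) shows [ʃ] unchanged in both environments, so [ʃ] cannot be basic with [s] derived before the GEN suffix.
Therefore /s/ is basic and [ʃ] is derived by palatalization before a front vowel (/k/ and /s/ become palato-alveolar [tʃ] and [ʃ] before a front vowel).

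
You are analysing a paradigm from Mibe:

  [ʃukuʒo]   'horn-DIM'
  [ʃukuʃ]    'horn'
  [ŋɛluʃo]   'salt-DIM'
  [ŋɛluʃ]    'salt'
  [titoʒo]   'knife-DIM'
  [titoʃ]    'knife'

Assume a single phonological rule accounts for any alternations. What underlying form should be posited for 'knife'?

In [titoʒo] and [titoʃ] the final segment of 'knife' alternates: [ʒ] ~ [ʃ].
If /ʃ/ were underlying and a rule turned it into [ʒ] before the DIM suffix, 'salt' would also alternate; but it has [ʃ] in both [ŋɛluʃo] and [ŋɛluʃ].
The alternation reflects word-final obstruent devoicing: voiced obstruents become voiceless word-finally. /ʒ/ is underlying.
So 'knife' = /titoʒ/.

/titoʒ/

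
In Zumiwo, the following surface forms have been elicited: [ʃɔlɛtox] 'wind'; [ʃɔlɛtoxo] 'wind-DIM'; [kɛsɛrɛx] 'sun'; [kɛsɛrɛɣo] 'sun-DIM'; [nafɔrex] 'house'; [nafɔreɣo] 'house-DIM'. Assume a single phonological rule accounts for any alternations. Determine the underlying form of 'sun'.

In [kɛsɛrɛx] and [kɛsɛrɛɣo] the final segment of 'sun' alternates: [x] ~ [ɣ].
The stem 'wind' ([ʃɔlɛtox], [ʃɔlɛtoxo]) shows [x] unchanged in both environments, so [x] cannot be basic with [ɣ] derived before the DIM suffix.
Therefore /ɣ/ is basic and [x] is derived by word-final obstruent devoicing (voiced obstruents become voiceless word-finally).

/kɛsɛrɛɣ/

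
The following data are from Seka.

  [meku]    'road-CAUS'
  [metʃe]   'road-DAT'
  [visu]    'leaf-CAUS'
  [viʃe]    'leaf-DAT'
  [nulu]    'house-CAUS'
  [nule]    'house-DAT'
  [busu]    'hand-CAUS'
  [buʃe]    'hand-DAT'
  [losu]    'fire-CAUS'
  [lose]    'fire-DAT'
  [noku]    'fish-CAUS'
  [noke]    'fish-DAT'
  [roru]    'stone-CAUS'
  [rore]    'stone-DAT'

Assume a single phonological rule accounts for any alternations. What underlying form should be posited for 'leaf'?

/viʃ/

In [visu] and [viʃe] the final segment of 'leaf' alternates: [s] ~ [ʃ].
Compare 'fire', with invariant [s] in [losu] and [lose]: an analysis with underlying /s/ and a rule producing [ʃ] before the DAT suffix would wrongly predict alternation here too.
So /ʃ/ is underlying, and a rule of depalatalization — palato-alveolar /tʃ/ and /ʃ/ become [k] and [s] when no front vowel follows — gives [s].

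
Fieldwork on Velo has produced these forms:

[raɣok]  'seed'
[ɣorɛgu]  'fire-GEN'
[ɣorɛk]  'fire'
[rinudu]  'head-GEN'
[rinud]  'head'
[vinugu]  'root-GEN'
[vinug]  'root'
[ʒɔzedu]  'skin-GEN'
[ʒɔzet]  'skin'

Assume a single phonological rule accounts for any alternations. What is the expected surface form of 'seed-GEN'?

[raɣogu]

The stem for 'fire' ends in [g] in [ɣorɛgu] but [k] in [ɣorɛk].
The stem 'root' ([vinugu], [vinug]) shows [g] unchanged in both environments, so [g] cannot be basic with [k] derived in isolation.
Therefore /k/ is basic and [g] is derived by intervocalic voicing (voiceless stops become voiced between vowels).
The one attested form of 'seed', [raɣok], shows underlying /raɣok/. Applying the same rule between vowels gives [raɣogu].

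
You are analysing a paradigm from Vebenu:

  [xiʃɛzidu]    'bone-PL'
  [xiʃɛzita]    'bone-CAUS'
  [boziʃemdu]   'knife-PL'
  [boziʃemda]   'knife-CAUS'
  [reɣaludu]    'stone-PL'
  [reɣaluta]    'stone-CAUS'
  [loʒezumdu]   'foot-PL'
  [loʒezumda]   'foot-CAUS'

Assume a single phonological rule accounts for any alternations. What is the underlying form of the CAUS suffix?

The CAUS morpheme has two allomorphs, [-da] and [-ta].
By contrast the PL suffix keeps its initial [d] throughout — that segment must be underlying.
The CAUS suffix is therefore /-ta/ underlyingly, with post-nasal voicing: voiceless stops become voiced after a nasal.

/-ta/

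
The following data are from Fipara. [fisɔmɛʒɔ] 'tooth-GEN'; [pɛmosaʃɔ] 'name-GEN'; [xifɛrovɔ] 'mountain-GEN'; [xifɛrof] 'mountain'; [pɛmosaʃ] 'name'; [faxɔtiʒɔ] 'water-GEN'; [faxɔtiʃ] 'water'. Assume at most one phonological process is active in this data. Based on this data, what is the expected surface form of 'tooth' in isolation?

The stem for 'water' ends in [ʃ] in [faxɔtiʃ] but [ʒ] in [faxɔtiʒɔ].
The stem 'name' ([pɛmosaʃ], [pɛmosaʃɔ]) shows [ʃ] unchanged in both environments, so [ʃ] cannot be basic with [ʒ] derived before the GEN suffix.
Therefore /ʒ/ is basic and [ʃ] is derived by word-final obstruent devoicing (voiced obstruents become voiceless word-finally).
The one attested form of 'tooth', [fisɔmɛʒɔ], shows underlying /fisɔmɛʒ/. Applying the same rule word-finally gives [fisɔmɛʃ].

[fisɔmɛʃ]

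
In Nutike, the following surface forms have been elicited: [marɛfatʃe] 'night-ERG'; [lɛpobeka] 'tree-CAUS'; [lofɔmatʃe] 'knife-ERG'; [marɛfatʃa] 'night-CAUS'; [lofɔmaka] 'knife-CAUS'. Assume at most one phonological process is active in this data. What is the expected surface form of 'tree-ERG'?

'knife' shows [tʃ] ~ [k] at the end of the stem ([lofɔmatʃe] vs [lofɔmaka]).
But 'night' keeps [tʃ] in both environments ([marɛfatʃe], [marɛfatʃa]), so there is no rule changing /tʃ/ to [k] before the CAUS suffix.
The alternation reflects palatalization before a front vowel: /k/ becomes palato-alveolar [tʃ] before a front vowel. /k/ is underlying.
The one attested form of 'tree', [lɛpobeka], shows underlying /lɛpobek/. Applying the same rule before a front vowel gives [lɛpobetʃe].

[lɛpobetʃe]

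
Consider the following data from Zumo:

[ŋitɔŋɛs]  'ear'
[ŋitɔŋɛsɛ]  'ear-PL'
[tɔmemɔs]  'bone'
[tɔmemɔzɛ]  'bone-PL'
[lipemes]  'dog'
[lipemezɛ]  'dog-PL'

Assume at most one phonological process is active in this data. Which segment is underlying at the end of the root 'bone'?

/z/

The stem for 'bone' ends in [s] in [tɔmemɔs] but [z] in [tɔmemɔzɛ].
The stem 'ear' ([ŋitɔŋɛs], [ŋitɔŋɛsɛ]) shows [s] unchanged in both environments, so [s] cannot be basic with [z] derived before the PL suffix.
The alternation reflects word-final obstruent devoicing: voiced obstruents become voiceless word-finally. /z/ is underlying.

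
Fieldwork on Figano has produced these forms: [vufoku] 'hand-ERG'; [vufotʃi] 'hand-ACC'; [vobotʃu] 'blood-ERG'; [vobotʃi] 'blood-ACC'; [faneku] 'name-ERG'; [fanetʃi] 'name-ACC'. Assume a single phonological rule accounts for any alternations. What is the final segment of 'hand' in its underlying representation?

/k/

The root 'hand' surfaces as [vufoku] and [vufotʃi], with a stem-final [k] ~ [tʃ] alternation.
Compare 'blood', with invariant [tʃ] in [vobotʃu] and [vobotʃi]: an analysis with underlying /tʃ/ and a rule producing [k] before the ERG suffix would wrongly predict alternation here too.
The alternation reflects palatalization before a front vowel: /k/ becomes palato-alveolar [tʃ] before a front vowel. /k/ is underlying.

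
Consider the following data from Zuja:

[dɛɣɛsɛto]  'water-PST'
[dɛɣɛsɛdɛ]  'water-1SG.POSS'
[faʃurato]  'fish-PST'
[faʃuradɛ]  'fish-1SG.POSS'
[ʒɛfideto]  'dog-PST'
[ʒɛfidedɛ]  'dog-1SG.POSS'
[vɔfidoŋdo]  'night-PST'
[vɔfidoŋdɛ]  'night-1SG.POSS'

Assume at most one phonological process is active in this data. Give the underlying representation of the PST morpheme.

/-to/

The PST suffix surfaces as [-do] and [-to], depending on the final segment of the stem.
By contrast the 1SG.POSS suffix keeps its initial [d] throughout — that segment must be underlying.
The PST suffix is therefore /-to/ underlyingly, with post-nasal voicing: voiceless stops become voiced after a nasal.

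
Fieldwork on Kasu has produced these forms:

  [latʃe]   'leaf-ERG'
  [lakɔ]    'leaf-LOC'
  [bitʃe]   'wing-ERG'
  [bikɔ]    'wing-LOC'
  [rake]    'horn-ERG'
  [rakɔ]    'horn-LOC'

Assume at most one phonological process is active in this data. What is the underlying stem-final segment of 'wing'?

/tʃ/

In [bitʃe] and [bikɔ] the final segment of 'wing' alternates: [tʃ] ~ [k].
Compare 'horn', with invariant [k] in [rake] and [rakɔ]: an analysis with underlying /k/ and a rule producing [tʃ] before the ERG suffix would wrongly predict alternation here too.
The alternation reflects depalatalization: palato-alveolar /tʃ/ becomes [k] when no front vowel follows. /tʃ/ is underlying.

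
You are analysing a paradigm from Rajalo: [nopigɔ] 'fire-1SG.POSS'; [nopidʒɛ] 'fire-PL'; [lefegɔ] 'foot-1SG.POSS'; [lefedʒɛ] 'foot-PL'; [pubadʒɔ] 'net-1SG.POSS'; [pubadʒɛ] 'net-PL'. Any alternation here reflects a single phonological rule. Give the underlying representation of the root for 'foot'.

The stem for 'foot' ends in [g] in [lefegɔ] but [dʒ] in [lefedʒɛ].
If /dʒ/ were underlying and a rule turned it into [g] before the 1SG.POSS suffix, 'net' would also alternate; but it has [dʒ] in both [pubadʒɔ] and [pubadʒɛ].
The alternation reflects palatalization before a front vowel: /g/ becomes palato-alveolar [dʒ] before a front vowel. /g/ is underlying.
The underlying form of 'foot' is therefore /lefeg/.

/lefeg/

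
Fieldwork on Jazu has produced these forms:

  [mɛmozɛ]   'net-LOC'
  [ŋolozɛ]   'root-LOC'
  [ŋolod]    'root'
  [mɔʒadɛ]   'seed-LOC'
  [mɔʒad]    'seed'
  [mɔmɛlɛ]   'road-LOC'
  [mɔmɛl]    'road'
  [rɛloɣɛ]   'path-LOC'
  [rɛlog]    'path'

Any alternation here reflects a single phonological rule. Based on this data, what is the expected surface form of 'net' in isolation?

'root' shows [z] ~ [d] at the end of the stem ([ŋolozɛ] vs [ŋolod]).
But 'seed' keeps [d] in both environments ([mɔʒadɛ], [mɔʒad]), so there is no rule changing /d/ to [z] before the LOC suffix.
So /z/ is underlying, and a rule of word-final hardening — voiced fricatives become stops word-finally — gives [d].
From [mɛmozɛ] the stem 'net' is /mɛmoz/; word-finally this yields [mɛmod].

[mɛmod]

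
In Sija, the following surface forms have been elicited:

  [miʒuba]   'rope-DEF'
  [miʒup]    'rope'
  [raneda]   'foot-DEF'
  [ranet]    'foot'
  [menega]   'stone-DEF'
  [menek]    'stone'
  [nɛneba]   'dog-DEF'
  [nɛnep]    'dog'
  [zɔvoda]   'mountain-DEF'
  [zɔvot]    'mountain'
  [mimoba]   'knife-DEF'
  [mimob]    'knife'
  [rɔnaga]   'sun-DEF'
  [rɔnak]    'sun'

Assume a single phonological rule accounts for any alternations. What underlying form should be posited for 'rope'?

/miʒup/

'rope' shows [b] ~ [p] at the end of the stem ([miʒuba] vs [miʒup]).
But 'knife' keeps [b] in both environments ([mimoba], [mimob]), so there is no rule changing /b/ to [p] in isolation.
The alternation reflects intervocalic voicing: voiceless stops become voiced between vowels. /p/ is underlying.
The underlying form of 'rope' is therefore /miʒup/.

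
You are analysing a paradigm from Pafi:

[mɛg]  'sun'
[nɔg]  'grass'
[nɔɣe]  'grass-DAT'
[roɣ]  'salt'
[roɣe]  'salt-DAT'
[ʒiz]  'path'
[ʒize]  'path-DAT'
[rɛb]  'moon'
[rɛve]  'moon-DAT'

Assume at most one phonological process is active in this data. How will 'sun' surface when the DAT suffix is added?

In [nɔg] and [nɔɣe] the final segment of 'grass' alternates: [g] ~ [ɣ].
Compare 'salt', with invariant [ɣ] in [roɣ] and [roɣe]: an analysis with underlying /ɣ/ and a rule producing [g] in isolation would wrongly predict alternation here too.
The alternation reflects intervocalic spirantization: voiced stops become fricatives between vowels. /g/ is underlying.
The one attested form of 'sun', [mɛg], shows underlying /mɛg/. Applying the same rule between vowels gives [mɛɣe].

[mɛɣe]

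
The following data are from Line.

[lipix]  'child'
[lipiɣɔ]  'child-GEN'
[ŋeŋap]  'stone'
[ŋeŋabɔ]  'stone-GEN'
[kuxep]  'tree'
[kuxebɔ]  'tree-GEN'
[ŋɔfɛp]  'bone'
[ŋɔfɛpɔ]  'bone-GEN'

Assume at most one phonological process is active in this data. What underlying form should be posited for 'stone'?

In [ŋeŋap] and [ŋeŋabɔ] the final segment of 'stone' alternates: [p] ~ [b].
Compare 'bone', with invariant [p] in [ŋɔfɛp] and [ŋɔfɛpɔ]: an analysis with underlying /p/ and a rule producing [b] before the GEN suffix would wrongly predict alternation here too.
The underlying segment must be /b/; voiced obstruents become voiceless word-finally, yielding [p] there.

/ŋeŋab/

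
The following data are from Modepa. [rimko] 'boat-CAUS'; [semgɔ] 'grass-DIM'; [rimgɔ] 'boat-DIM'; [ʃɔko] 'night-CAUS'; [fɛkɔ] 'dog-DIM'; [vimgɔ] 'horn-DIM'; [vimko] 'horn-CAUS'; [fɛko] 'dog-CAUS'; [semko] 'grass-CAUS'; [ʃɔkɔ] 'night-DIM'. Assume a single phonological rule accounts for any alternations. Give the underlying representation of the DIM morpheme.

The DIM suffix surfaces as [-gɔ] and [-kɔ], depending on the final segment of the stem.
By contrast the CAUS suffix keeps its initial [k] throughout — that segment must be underlying.
The DIM suffix is therefore /-gɔ/ underlyingly, with post-vocalic devoicing: voiced stops become voiceless after a vowel.

/-gɔ/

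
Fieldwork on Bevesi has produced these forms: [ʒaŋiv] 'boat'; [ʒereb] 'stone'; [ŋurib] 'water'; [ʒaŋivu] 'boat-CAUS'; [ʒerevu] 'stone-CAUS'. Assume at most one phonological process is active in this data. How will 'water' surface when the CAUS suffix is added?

In [ʒereb] and [ʒerevu] the final segment of 'stone' alternates: [b] ~ [v].
But 'boat' keeps [v] in both environments ([ʒaŋiv], [ʒaŋivu]), so there is no rule changing /v/ to [b] in isolation.
So /b/ is underlying, and a rule of intervocalic spirantization — voiced stops become fricatives between vowels — gives [v].
From [ŋurib] the stem 'water' is /ŋurib/; between vowels this yields [ŋurivu].

[ŋurivu]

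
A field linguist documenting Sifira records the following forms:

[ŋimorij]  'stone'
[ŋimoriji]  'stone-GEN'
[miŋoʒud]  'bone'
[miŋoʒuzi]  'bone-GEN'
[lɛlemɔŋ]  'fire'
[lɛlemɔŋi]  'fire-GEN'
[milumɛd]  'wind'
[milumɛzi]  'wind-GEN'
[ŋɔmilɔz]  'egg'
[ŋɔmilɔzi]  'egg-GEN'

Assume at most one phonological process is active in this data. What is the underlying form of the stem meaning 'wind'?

In [milumɛd] and [milumɛzi] the final segment of 'wind' alternates: [d] ~ [z].
The stem 'egg' ([ŋɔmilɔz], [ŋɔmilɔzi]) shows [z] unchanged in both environments, so [z] cannot be basic with [d] derived in isolation.
So /d/ is underlying, and a rule of intervocalic spirantization — voiced stops become fricatives between vowels — gives [z].

/milumɛd/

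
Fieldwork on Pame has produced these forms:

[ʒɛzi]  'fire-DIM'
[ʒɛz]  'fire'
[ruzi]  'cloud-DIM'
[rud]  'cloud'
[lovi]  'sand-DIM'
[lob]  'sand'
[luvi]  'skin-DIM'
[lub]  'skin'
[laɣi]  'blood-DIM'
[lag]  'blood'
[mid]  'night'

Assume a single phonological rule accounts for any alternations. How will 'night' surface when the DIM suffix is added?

The root 'cloud' surfaces as [ruzi] and [rud], with a stem-final [z] ~ [d] alternation.
The stem 'fire' ([ʒɛzi], [ʒɛz]) shows [z] unchanged in both environments, so [z] cannot be basic with [d] derived in isolation.
Therefore /d/ is basic and [z] is derived by intervocalic spirantization (voiced stops become fricatives between vowels).
From [mid] the stem 'night' is /mid/; between vowels this yields [mizi].

[mizi]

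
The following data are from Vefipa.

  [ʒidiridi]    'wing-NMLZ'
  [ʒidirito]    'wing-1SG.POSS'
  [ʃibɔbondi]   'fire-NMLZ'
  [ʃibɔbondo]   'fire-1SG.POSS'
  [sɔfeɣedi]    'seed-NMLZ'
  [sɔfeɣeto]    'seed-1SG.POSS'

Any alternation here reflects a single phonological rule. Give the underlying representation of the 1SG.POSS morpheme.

The 1SG.POSS morpheme has two allomorphs, [-do] and [-to].
By contrast the NMLZ suffix keeps its initial [d] throughout — that segment must be underlying.
So the underlying form is /-to/, and voiceless stops become voiced after a nasal.

/-to/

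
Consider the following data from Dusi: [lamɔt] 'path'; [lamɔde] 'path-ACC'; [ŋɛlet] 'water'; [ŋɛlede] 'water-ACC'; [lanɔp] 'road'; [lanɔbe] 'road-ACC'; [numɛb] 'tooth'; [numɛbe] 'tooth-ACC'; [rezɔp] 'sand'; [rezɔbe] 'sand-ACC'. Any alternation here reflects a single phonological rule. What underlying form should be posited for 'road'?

/lanɔp/

In [lanɔp] and [lanɔbe] the final segment of 'road' alternates: [p] ~ [b].
But 'tooth' keeps [b] in both environments ([numɛb], [numɛbe]), so there is no rule changing /b/ to [p] in isolation.
The underlying segment must be /p/; voiceless stops become voiced between vowels, yielding [b] there.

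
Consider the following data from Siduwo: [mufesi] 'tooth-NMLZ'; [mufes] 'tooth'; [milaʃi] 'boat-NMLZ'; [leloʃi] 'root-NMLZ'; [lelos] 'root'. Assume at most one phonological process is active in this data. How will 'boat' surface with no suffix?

[milas]

The stem for 'root' ends in [ʃ] in [leloʃi] but [s] in [lelos].
Compare 'tooth', with invariant [s] in [mufesi] and [mufes]: an analysis with underlying /s/ and a rule producing [ʃ] before the NMLZ suffix would wrongly predict alternation here too.
Therefore /ʃ/ is basic and [s] is derived by depalatalization (palato-alveolar /ʃ/ becomes [s] when no front vowel follows).
From [milaʃi] the stem 'boat' is /milaʃ/; when no front vowel follows this yields [milas].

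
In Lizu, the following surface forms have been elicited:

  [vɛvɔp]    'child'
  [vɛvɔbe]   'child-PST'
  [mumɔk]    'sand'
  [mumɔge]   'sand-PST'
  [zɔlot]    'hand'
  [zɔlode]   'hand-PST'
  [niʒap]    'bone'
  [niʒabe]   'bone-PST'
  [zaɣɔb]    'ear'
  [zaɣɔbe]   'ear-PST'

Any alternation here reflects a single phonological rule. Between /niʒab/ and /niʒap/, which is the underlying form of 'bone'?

/niʒap/

In [niʒap] and [niʒabe] the final segment of 'bone' alternates: [p] ~ [b].
Compare 'ear', with invariant [b] in [zaɣɔb] and [zaɣɔbe]: an analysis with underlying /b/ and a rule producing [p] in isolation would wrongly predict alternation here too.
The alternation reflects intervocalic voicing: voiceless stops become voiced between vowels. /p/ is underlying.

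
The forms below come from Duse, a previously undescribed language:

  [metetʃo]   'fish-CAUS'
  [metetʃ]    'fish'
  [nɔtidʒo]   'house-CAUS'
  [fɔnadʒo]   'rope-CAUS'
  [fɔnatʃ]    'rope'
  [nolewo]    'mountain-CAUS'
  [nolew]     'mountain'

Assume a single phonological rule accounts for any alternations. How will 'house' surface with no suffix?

In [fɔnadʒo] and [fɔnatʃ] the final segment of 'rope' alternates: [dʒ] ~ [tʃ].
If /tʃ/ were underlying and a rule turned it into [dʒ] before the CAUS suffix, 'fish' would also alternate; but it has [tʃ] in both [metetʃo] and [metetʃ].
So /dʒ/ is underlying, and a rule of word-final obstruent devoicing — voiced obstruents become voiceless word-finally — gives [tʃ].
From [nɔtidʒo] the stem 'house' is /nɔtidʒ/; word-finally this yields [nɔtitʃ].

[nɔtitʃ]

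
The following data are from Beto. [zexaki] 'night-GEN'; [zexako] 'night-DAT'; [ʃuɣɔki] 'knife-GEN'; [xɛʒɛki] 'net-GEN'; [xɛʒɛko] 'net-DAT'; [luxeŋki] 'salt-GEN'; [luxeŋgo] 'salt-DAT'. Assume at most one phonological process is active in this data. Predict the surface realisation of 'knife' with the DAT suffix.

The DAT suffix surfaces as [-go] and [-ko], depending on the final segment of the stem.
By contrast the GEN suffix keeps its initial [k] throughout — that segment must be underlying.
The DAT suffix is therefore /-go/ underlyingly, with post-vocalic devoicing: voiced stops become voiceless after a vowel.
After 'knife', which ends in a vowel, the suffix surfaces as [-ko], giving [ʃuɣɔko].

[ʃuɣɔko]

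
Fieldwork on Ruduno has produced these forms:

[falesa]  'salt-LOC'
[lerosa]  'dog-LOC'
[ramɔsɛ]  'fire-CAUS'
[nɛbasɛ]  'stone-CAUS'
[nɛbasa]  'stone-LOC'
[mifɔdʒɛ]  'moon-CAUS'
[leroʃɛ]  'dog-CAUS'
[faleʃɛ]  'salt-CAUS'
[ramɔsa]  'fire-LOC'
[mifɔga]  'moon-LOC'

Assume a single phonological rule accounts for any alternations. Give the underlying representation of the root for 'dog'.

'dog' shows [s] ~ [ʃ] at the end of the stem ([lerosa] vs [leroʃɛ]).
But 'stone' keeps [s] in both environments ([nɛbasa], [nɛbasɛ]), so there is no rule changing /s/ to [ʃ] before the CAUS suffix.
Therefore /ʃ/ is basic and [s] is derived by depalatalization (palato-alveolar /dʒ/ and /ʃ/ become [g] and [s] when no front vowel follows).

/leroʃ/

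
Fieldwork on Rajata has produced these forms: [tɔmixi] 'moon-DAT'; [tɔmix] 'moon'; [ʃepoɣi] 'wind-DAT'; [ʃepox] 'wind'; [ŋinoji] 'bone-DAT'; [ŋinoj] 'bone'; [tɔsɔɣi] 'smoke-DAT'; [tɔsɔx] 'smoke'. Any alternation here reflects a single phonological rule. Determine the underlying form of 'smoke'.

The root 'smoke' surfaces as [tɔsɔɣi] and [tɔsɔx], with a stem-final [ɣ] ~ [x] alternation.
But 'moon' keeps [x] in both environments ([tɔmixi], [tɔmix]), so there is no rule changing /x/ to [ɣ] before the DAT suffix.
Therefore /ɣ/ is basic and [x] is derived by word-final obstruent devoicing (voiced obstruents become voiceless word-finally).
So 'smoke' = /tɔsɔɣ/.

/tɔsɔɣ/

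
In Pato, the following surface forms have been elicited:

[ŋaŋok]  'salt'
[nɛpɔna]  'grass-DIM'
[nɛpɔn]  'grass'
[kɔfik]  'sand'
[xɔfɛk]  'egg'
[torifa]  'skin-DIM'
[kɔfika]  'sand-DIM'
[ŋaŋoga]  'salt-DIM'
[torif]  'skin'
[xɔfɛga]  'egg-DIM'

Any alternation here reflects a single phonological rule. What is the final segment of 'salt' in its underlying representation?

/g/

The root 'salt' surfaces as [ŋaŋok] and [ŋaŋoga], with a stem-final [k] ~ [g] alternation.
Compare 'sand', with invariant [k] in [kɔfik] and [kɔfika]: an analysis with underlying /k/ and a rule producing [g] before the DIM suffix would wrongly predict alternation here too.
The underlying segment must be /g/; voiced obstruents become voiceless word-finally, yielding [k] there.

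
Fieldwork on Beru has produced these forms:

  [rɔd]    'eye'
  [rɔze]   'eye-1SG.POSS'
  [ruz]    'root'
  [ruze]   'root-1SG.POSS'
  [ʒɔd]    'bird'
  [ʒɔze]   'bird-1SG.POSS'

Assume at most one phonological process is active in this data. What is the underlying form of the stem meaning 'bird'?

The root 'bird' surfaces as [ʒɔd] and [ʒɔze], with a stem-final [d] ~ [z] alternation.
If /z/ were underlying and a rule turned it into [d] in isolation, 'root' would also alternate; but it has [z] in both [ruz] and [ruze].
Therefore /d/ is basic and [z] is derived by intervocalic spirantization (voiced stops become fricatives between vowels).
So 'bird' = /ʒɔd/.

/ʒɔd/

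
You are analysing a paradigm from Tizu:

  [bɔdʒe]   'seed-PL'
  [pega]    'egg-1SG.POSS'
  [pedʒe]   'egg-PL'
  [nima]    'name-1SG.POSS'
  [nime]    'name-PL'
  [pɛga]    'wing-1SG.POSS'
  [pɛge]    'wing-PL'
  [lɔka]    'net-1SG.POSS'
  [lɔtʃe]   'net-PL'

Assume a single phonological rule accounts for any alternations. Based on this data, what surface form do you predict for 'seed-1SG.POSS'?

The stem for 'egg' ends in [g] in [pega] but [dʒ] in [pedʒe].
But 'wing' keeps [g] in both environments ([pɛga], [pɛge]), so there is no rule changing /g/ to [dʒ] before the PL suffix.
The underlying segment must be /dʒ/; palato-alveolar /tʃ/ and /dʒ/ become [k] and [g] when no front vowel follows, yielding [g] there.
The one attested form of 'seed', [bɔdʒe], shows underlying /bɔdʒ/. Applying the same rule when no front vowel follows gives [bɔga].

[bɔga]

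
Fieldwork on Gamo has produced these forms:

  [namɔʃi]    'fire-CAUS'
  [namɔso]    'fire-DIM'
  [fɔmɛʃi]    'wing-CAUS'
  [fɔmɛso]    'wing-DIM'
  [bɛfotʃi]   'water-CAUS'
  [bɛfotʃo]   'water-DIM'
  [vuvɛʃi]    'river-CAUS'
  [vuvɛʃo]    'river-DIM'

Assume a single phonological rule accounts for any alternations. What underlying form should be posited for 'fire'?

The root 'fire' surfaces as [namɔʃi] and [namɔso], with a stem-final [ʃ] ~ [s] alternation.
If /ʃ/ were underlying and a rule turned it into [s] before the DIM suffix, 'river' would also alternate; but it has [ʃ] in both [vuvɛʃi] and [vuvɛʃo].
The alternation reflects palatalization before a front vowel: /s/ becomes palato-alveolar [ʃ] before a front vowel. /s/ is underlying.
The underlying form of 'fire' is therefore /namɔs/.

/namɔs/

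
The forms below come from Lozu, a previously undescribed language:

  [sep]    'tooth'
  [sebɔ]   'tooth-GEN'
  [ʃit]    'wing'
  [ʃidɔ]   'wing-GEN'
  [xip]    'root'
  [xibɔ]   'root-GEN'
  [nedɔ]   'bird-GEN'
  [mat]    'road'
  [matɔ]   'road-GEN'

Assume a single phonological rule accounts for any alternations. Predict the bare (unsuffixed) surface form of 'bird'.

[net]

'wing' shows [t] ~ [d] at the end of the stem ([ʃit] vs [ʃidɔ]).
Compare 'road', with invariant [t] in [mat] and [matɔ]: an analysis with underlying /t/ and a rule producing [d] before the GEN suffix would wrongly predict alternation here too.
The alternation reflects word-final obstruent devoicing: voiced obstruents become voiceless word-finally. /d/ is underlying.
From [nedɔ] the stem 'bird' is /ned/; word-finally this yields [net].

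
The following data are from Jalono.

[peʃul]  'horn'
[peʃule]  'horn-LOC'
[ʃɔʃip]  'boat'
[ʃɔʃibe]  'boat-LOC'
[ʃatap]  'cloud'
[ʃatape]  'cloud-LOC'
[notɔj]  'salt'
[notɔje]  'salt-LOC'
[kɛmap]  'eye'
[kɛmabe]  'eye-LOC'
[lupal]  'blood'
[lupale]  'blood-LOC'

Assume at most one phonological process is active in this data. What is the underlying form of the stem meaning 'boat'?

/ʃɔʃib/

The stem for 'boat' ends in [p] in [ʃɔʃip] but [b] in [ʃɔʃibe].
If /p/ were underlying and a rule turned it into [b] before the LOC suffix, 'cloud' would also alternate; but it has [p] in both [ʃatap] and [ʃatape].
The alternation reflects word-final obstruent devoicing: voiced obstruents become voiceless word-finally. /b/ is underlying.
The underlying form of 'boat' is therefore /ʃɔʃib/.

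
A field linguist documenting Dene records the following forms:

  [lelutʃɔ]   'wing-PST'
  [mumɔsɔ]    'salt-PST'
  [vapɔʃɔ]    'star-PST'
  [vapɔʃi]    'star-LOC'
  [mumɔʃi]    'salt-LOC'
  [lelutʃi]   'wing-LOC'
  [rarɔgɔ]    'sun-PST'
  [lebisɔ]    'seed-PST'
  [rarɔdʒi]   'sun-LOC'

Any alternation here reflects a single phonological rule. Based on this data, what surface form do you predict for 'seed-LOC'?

The stem for 'salt' ends in [s] in [mumɔsɔ] but [ʃ] in [mumɔʃi].
Compare 'star', with invariant [ʃ] in [vapɔʃɔ] and [vapɔʃi]: an analysis with underlying /ʃ/ and a rule producing [s] before the PST suffix would wrongly predict alternation here too.
The underlying segment must be /s/; /g/ and /s/ become palato-alveolar [dʒ] and [ʃ] before a front vowel, yielding [ʃ] there.
From [lebisɔ] the stem 'seed' is /lebis/; before a front vowel this yields [lebiʃi].

[lebiʃi]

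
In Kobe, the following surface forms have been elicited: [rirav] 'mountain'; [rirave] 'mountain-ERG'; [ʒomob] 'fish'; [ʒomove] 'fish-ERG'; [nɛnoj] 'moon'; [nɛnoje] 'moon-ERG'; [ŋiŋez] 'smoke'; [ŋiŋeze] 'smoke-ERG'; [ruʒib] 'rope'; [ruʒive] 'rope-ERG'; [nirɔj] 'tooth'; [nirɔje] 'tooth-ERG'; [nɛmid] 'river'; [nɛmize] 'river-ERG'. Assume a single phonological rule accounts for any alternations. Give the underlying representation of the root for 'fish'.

'fish' shows [b] ~ [v] at the end of the stem ([ʒomob] vs [ʒomove]).
But 'mountain' keeps [v] in both environments ([rirav], [rirave]), so there is no rule changing /v/ to [b] in isolation.
The underlying segment must be /b/; voiced stops become fricatives between vowels, yielding [v] there.

/ʒomob/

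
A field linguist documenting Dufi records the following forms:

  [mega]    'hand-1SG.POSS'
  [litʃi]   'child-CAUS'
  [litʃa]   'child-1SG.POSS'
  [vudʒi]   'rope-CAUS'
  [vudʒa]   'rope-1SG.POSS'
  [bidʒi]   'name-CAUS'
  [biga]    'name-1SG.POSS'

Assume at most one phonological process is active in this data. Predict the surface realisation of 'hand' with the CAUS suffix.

The stem for 'name' ends in [dʒ] in [bidʒi] but [g] in [biga].
But 'rope' keeps [dʒ] in both environments ([vudʒi], [vudʒa]), so there is no rule changing /dʒ/ to [g] before the 1SG.POSS suffix.
Therefore /g/ is basic and [dʒ] is derived by palatalization before a front vowel (/g/ becomes palato-alveolar [dʒ] before a front vowel).
From [mega] the stem 'hand' is /meg/; before a front vowel this yields [medʒi].

[medʒi]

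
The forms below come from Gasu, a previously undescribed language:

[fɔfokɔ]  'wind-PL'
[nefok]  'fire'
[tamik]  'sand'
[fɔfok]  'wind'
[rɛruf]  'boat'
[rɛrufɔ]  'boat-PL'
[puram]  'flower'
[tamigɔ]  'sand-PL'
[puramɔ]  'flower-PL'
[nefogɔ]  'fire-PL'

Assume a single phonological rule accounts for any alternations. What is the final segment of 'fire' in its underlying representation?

'fire' shows [g] ~ [k] at the end of the stem ([nefogɔ] vs [nefok]).
The stem 'wind' ([fɔfokɔ], [fɔfok]) shows [k] unchanged in both environments, so [k] cannot be basic with [g] derived before the PL suffix.
The alternation reflects word-final obstruent devoicing: voiced obstruents become voiceless word-finally. /g/ is underlying.

/g/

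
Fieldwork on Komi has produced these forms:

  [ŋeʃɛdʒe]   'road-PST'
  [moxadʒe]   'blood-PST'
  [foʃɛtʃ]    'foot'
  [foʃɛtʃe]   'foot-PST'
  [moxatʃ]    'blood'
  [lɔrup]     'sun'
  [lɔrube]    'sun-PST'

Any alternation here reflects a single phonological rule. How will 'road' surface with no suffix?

The stem for 'blood' ends in [dʒ] in [moxadʒe] but [tʃ] in [moxatʃ].
If /tʃ/ were underlying and a rule turned it into [dʒ] before the PST suffix, 'foot' would also alternate; but it has [tʃ] in both [foʃɛtʃe] and [foʃɛtʃ].
So /dʒ/ is underlying, and a rule of word-final obstruent devoicing — voiced obstruents become voiceless word-finally — gives [tʃ].
From [ŋeʃɛdʒe] the stem 'road' is /ŋeʃɛdʒ/; word-finally this yields [ŋeʃɛtʃ].

[ŋeʃɛtʃ]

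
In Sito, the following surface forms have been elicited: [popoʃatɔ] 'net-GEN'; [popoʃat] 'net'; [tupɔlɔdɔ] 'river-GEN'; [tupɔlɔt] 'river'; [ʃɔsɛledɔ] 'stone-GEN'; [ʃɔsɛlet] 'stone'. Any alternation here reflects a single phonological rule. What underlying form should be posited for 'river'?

/tupɔlɔd/

In [tupɔlɔdɔ] and [tupɔlɔt] the final segment of 'river' alternates: [d] ~ [t].
If /t/ were underlying and a rule turned it into [d] before the GEN suffix, 'net' would also alternate; but it has [t] in both [popoʃatɔ] and [popoʃat].
Therefore /d/ is basic and [t] is derived by word-final obstruent devoicing (voiced obstruents become voiceless word-finally).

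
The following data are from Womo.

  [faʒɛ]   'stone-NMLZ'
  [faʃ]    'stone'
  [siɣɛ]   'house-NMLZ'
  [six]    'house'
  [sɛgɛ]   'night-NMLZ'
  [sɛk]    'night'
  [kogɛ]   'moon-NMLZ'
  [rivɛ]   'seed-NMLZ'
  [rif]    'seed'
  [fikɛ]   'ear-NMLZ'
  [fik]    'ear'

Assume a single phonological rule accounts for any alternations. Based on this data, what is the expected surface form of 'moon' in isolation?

In [sɛgɛ] and [sɛk] the final segment of 'night' alternates: [g] ~ [k].
The stem 'ear' ([fikɛ], [fik]) shows [k] unchanged in both environments, so [k] cannot be basic with [g] derived before the NMLZ suffix.
So /g/ is underlying, and a rule of word-final obstruent devoicing — voiced obstruents become voiceless word-finally — gives [k].
The one attested form of 'moon', [kogɛ], shows underlying /kog/. Applying the same rule word-finally gives [kok].

[kok]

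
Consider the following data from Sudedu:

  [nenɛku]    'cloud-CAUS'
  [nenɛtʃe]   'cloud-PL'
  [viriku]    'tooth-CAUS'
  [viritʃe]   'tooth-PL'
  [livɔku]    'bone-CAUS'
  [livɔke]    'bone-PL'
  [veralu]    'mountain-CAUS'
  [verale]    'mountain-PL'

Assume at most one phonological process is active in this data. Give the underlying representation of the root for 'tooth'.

/viritʃ/

'tooth' shows [k] ~ [tʃ] at the end of the stem ([viriku] vs [viritʃe]).
But 'bone' keeps [k] in both environments ([livɔku], [livɔke]), so there is no rule changing /k/ to [tʃ] before the PL suffix.
The underlying segment must be /tʃ/; palato-alveolar /tʃ/ becomes [k] when no front vowel follows, yielding [k] there.
Hence 'tooth' is /viritʃ/ underlyingly.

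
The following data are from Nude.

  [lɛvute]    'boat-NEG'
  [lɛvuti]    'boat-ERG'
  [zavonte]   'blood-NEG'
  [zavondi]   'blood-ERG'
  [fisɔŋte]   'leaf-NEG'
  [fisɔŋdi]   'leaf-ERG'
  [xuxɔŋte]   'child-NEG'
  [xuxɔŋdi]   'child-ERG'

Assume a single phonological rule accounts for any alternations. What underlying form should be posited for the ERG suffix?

The ERG suffix surfaces as [-di] and [-ti], depending on the final segment of the stem.
The NEG suffix, which begins with [t], is invariant after every stem; so [t] is not altered by any rule here.
The ERG suffix is therefore /-di/ underlyingly, with post-vocalic devoicing: voiced stops become voiceless after a vowel.

/-di/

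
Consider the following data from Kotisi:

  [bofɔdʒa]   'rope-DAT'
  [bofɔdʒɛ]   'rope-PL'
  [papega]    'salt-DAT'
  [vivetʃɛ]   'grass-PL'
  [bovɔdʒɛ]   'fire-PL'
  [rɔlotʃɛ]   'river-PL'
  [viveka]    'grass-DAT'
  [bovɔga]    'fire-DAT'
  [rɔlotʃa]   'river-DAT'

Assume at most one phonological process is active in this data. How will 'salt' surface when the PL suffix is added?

The root 'fire' surfaces as [bovɔga] and [bovɔdʒɛ], with a stem-final [g] ~ [dʒ] alternation.
The stem 'rope' ([bofɔdʒa], [bofɔdʒɛ]) shows [dʒ] unchanged in both environments, so [dʒ] cannot be basic with [g] derived before the DAT suffix.
Therefore /g/ is basic and [dʒ] is derived by palatalization before a front vowel (/k/ and /g/ become palato-alveolar [tʃ] and [dʒ] before a front vowel).
From [papega] the stem 'salt' is /papeg/; before a front vowel this yields [papedʒɛ].

[papedʒɛ]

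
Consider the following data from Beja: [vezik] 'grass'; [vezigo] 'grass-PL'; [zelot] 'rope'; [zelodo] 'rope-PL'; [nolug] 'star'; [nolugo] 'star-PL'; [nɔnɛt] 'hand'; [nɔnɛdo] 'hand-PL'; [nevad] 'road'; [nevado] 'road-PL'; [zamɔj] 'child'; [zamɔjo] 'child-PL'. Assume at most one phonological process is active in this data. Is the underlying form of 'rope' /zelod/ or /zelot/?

The stem for 'rope' ends in [t] in [zelot] but [d] in [zelodo].
Compare 'road', with invariant [d] in [nevad] and [nevado]: an analysis with underlying /d/ and a rule producing [t] in isolation would wrongly predict alternation here too.
The underlying segment must be /t/; voiceless stops become voiced between vowels, yielding [d] there.

/zelot/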